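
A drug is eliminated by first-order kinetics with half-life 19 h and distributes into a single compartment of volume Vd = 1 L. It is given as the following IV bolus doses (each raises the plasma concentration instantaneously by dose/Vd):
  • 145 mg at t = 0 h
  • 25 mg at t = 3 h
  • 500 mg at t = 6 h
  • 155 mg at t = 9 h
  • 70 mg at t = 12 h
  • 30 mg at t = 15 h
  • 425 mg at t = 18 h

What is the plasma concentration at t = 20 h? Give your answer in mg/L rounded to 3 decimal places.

k = ln 2 / 19 = 0.03648 per h
Dose 1 (145 mg at t=0 h): 145·exp(−0.03648·20) = 69.903 mg/L
Dose 2 (25 mg at t=3 h): 25·exp(−0.03648·17) = 13.446 mg/L
Dose 3 (500 mg at t=6 h): 500·exp(−0.03648·14) = 300.026 mg/L
Dose 4 (155 mg at t=9 h): 155·exp(−0.03648·11) = 103.765 mg/L
Dose 5 (70 mg at t=12 h): 70·exp(−0.03648·8) = 52.282 mg/L
Dose 6 (30 mg at t=15 h): 30·exp(−0.03648·5) = 24.998 mg/L
Dose 7 (425 mg at t=18 h): 425·exp(−0.03648·2) = 395.095 mg/L
C(20) = 69.903 + 13.446 + 300.026 + 103.765 + 52.282 + 24.998 + 395.095 = 959.514 mg/L

959.514 mg/L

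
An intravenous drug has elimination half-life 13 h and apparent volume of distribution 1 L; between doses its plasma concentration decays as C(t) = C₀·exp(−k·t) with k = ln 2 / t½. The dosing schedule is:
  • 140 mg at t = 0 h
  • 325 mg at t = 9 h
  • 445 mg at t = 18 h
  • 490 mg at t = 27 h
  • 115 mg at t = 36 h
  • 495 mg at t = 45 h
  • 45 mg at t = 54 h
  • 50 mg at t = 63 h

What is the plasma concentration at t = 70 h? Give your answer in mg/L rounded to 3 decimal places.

k = ln 2 / 13 = 0.05332 per h
Dose 1 (140 mg at t=0 h): 140·exp(−0.05332·70) = 3.351 mg/L
Dose 2 (325 mg at t=9 h): 325·exp(−0.05332·61) = 12.571 mg/L
Dose 3 (445 mg at t=18 h): 445·exp(−0.05332·52) = 27.812 mg/L
Dose 4 (490 mg at t=27 h): 490·exp(−0.05332·43) = 49.486 mg/L
Dose 5 (115 mg at t=36 h): 115·exp(−0.05332·34) = 18.767 mg/L
Dose 6 (495 mg at t=45 h): 495·exp(−0.05332·25) = 130.527 mg/L
Dose 7 (45 mg at t=54 h): 45·exp(−0.05332·16) = 19.174 mg/L
Dose 8 (50 mg at t=63 h): 50·exp(−0.05332·7) = 34.425 mg/L
C(70) = 3.351 + 12.571 + 27.812 + 49.486 + 18.767 + 130.527 + 19.174 + 34.425 = 296.114 mg/L

296.114 mg/L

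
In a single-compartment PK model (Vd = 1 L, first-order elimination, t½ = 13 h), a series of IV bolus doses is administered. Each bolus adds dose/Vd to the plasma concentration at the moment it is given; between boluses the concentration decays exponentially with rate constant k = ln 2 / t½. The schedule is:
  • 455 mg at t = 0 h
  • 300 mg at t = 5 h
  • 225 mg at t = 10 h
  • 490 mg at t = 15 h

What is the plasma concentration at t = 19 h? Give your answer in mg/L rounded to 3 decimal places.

842.556 mg/L

k = ln 2 / 13 = 0.05332 per h
Dose 1 (455 mg at t=0 h): 455·exp(−0.05332·19) = 165.213 mg/L
Dose 2 (300 mg at t=5 h): 300·exp(−0.05332·14) = 142.212 mg/L
Dose 3 (225 mg at t=10 h): 225·exp(−0.05332·9) = 139.244 mg/L
Dose 4 (490 mg at t=15 h): 490·exp(−0.05332·4) = 395.887 mg/L
C(19) = 165.213 + 142.212 + 139.244 + 395.887 = 842.556 mg/L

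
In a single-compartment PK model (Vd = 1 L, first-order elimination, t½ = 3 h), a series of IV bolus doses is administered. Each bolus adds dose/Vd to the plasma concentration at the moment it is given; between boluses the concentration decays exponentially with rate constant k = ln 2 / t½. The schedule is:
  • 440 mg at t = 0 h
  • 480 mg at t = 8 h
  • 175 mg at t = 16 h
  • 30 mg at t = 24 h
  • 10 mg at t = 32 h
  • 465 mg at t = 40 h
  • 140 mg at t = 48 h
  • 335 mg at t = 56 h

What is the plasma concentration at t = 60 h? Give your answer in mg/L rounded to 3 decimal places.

146.305 mg/L

k = ln 2 / 3 = 0.23105 per h
Dose 1 (440 mg at t=0 h): 440·exp(−0.23105·60) = 0.000 mg/L
Dose 2 (480 mg at t=8 h): 480·exp(−0.23105·52) = 0.003 mg/L
Dose 3 (175 mg at t=16 h): 175·exp(−0.23105·44) = 0.007 mg/L
Dose 4 (30 mg at t=24 h): 30·exp(−0.23105·36) = 0.007 mg/L
Dose 5 (10 mg at t=32 h): 10·exp(−0.23105·28) = 0.016 mg/L
Dose 6 (465 mg at t=40 h): 465·exp(−0.23105·20) = 4.577 mg/L
Dose 7 (140 mg at t=48 h): 140·exp(−0.23105·12) = 8.750 mg/L
Dose 8 (335 mg at t=56 h): 335·exp(−0.23105·4) = 132.945 mg/L
C(60) = 0.000 + 0.003 + 0.007 + 0.007 + 0.016 + 4.577 + 8.750 + 132.945 = 146.305 mg/L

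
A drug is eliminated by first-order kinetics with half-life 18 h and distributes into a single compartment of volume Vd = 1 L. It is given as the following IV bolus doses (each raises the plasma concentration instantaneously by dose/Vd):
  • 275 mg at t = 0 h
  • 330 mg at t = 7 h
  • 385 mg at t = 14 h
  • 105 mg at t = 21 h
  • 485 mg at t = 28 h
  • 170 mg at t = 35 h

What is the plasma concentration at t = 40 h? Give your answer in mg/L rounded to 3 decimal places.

k = ln 2 / 18 = 0.03851 per h
Dose 1 (275 mg at t=0 h): 275·exp(−0.03851·40) = 58.936 mg/L
Dose 2 (330 mg at t=7 h): 330·exp(−0.03851·33) = 92.603 mg/L
Dose 3 (385 mg at t=14 h): 385·exp(−0.03851·26) = 141.462 mg/L
Dose 4 (105 mg at t=21 h): 105·exp(−0.03851·19) = 50.517 mg/L
Dose 5 (485 mg at t=28 h): 485·exp(−0.03851·12) = 305.531 mg/L
Dose 6 (170 mg at t=35 h): 170·exp(−0.03851·5) = 140.226 mg/L
C(40) = 58.936 + 92.603 + 141.462 + 50.517 + 305.531 + 140.226 = 789.274 mg/L

789.274 mg/L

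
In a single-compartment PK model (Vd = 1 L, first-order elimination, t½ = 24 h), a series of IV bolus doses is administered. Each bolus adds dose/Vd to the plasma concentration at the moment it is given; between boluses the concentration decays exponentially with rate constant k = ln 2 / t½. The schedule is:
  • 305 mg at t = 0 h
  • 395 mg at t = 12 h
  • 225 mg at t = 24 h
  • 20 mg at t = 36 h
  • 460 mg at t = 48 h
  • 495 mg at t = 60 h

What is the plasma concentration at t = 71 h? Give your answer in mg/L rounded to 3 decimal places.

k = ln 2 / 24 = 0.02888 per h
Dose 1 (305 mg at t=0 h): 305·exp(−0.02888·71) = 39.242 mg/L
Dose 2 (395 mg at t=12 h): 395·exp(−0.02888·59) = 71.873 mg/L
Dose 3 (225 mg at t=24 h): 225·exp(−0.02888·47) = 57.898 mg/L
Dose 4 (20 mg at t=36 h): 20·exp(−0.02888·35) = 7.278 mg/L
Dose 5 (460 mg at t=48 h): 460·exp(−0.02888·23) = 236.740 mg/L
Dose 6 (495 mg at t=60 h): 495·exp(−0.02888·11) = 360.274 mg/L
C(71) = 39.242 + 71.873 + 57.898 + 7.278 + 236.740 + 360.274 = 773.305 mg/L

773.305 mg/L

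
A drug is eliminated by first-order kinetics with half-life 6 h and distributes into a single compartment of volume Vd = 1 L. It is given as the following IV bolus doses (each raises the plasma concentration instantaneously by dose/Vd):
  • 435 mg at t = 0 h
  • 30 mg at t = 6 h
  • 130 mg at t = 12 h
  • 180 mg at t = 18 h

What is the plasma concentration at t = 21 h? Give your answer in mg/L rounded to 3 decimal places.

k = ln 2 / 6 = 0.11552 per h
Dose 1 (435 mg at t=0 h): 435·exp(−0.11552·21) = 38.449 mg/L
Dose 2 (30 mg at t=6 h): 30·exp(−0.11552·15) = 5.303 mg/L
Dose 3 (130 mg at t=12 h): 130·exp(−0.11552·9) = 45.962 mg/L
Dose 4 (180 mg at t=18 h): 180·exp(−0.11552·3) = 127.279 mg/L
C(21) = 38.449 + 5.303 + 45.962 + 127.279 = 216.993 mg/L

216.993 mg/L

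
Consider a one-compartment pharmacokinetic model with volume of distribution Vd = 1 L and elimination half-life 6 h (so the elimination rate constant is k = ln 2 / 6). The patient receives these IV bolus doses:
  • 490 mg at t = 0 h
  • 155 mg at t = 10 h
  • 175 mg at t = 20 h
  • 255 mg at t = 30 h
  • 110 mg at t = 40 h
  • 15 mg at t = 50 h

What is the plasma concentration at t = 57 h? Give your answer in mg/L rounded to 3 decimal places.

37.177 mg/L

k = ln 2 / 6 = 0.11552 per h
Dose 1 (490 mg at t=0 h): 490·exp(−0.11552·57) = 0.677 mg/L
Dose 2 (155 mg at t=10 h): 155·exp(−0.11552·47) = 0.680 mg/L
Dose 3 (175 mg at t=20 h): 175·exp(−0.11552·37) = 2.436 mg/L
Dose 4 (255 mg at t=30 h): 255·exp(−0.11552·27) = 11.270 mg/L
Dose 5 (110 mg at t=40 h): 110·exp(−0.11552·17) = 15.434 mg/L
Dose 6 (15 mg at t=50 h): 15·exp(−0.11552·7) = 6.682 mg/L
C(57) = 0.677 + 0.680 + 2.436 + 11.270 + 15.434 + 6.682 = 37.177 mg/L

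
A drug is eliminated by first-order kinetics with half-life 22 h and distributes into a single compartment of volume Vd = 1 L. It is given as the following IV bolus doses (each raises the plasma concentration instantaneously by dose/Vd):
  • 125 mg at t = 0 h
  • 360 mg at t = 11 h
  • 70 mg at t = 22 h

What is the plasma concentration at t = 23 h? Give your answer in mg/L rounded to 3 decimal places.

375.054 mg/L

k = ln 2 / 22 = 0.03151 per h
Dose 1 (125 mg at t=0 h): 125·exp(−0.03151·23) = 60.562 mg/L
Dose 2 (360 mg at t=11 h): 360·exp(−0.03151·12) = 246.663 mg/L
Dose 3 (70 mg at t=22 h): 70·exp(−0.03151·1) = 67.829 mg/L
C(23) = 60.562 + 246.663 + 67.829 = 375.054 mg/L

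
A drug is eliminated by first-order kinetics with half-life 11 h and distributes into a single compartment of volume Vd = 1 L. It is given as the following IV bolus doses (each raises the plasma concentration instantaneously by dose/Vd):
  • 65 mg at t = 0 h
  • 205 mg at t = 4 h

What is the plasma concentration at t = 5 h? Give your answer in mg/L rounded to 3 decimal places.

k = ln 2 / 11 = 0.06301 per h
Dose 1 (65 mg at t=0 h): 65·exp(−0.06301·5) = 47.433 mg/L
Dose 2 (205 mg at t=4 h): 205·exp(−0.06301·1) = 192.481 mg/L
C(5) = 47.433 + 192.481 = 239.914 mg/L

239.914 mg/L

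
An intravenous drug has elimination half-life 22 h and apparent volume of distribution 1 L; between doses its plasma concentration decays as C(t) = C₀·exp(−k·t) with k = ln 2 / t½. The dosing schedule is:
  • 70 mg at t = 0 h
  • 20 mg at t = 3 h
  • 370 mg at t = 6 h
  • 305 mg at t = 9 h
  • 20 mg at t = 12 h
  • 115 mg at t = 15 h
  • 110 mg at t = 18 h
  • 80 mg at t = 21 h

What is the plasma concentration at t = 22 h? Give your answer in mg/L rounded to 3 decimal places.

k = ln 2 / 22 = 0.03151 per h
Dose 1 (70 mg at t=0 h): 70·exp(−0.03151·22) = 35.000 mg/L
Dose 2 (20 mg at t=3 h): 20·exp(−0.03151·19) = 10.991 mg/L
Dose 3 (370 mg at t=6 h): 370·exp(−0.03151·16) = 223.497 mg/L
Dose 4 (305 mg at t=9 h): 305·exp(−0.03151·13) = 202.497 mg/L
Dose 5 (20 mg at t=12 h): 20·exp(−0.03151·10) = 14.595 mg/L
Dose 6 (115 mg at t=15 h): 115·exp(−0.03151·7) = 92.239 mg/L
Dose 7 (110 mg at t=18 h): 110·exp(−0.03151·4) = 96.975 mg/L
Dose 8 (80 mg at t=21 h): 80·exp(−0.03151·1) = 77.519 mg/L
C(22) = 35.000 + 10.991 + 223.497 + 202.497 + 14.595 + 92.239 + 96.975 + 77.519 = 753.313 mg/L

753.313 mg/L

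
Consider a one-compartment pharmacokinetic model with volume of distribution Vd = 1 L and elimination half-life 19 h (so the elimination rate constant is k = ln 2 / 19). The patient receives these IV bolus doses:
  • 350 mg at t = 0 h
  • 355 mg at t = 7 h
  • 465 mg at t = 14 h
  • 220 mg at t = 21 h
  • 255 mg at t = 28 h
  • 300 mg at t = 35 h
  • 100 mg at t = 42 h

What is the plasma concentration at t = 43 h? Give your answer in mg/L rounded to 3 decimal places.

k = ln 2 / 19 = 0.03648 per h
Dose 1 (350 mg at t=0 h): 350·exp(−0.03648·43) = 72.910 mg/L
Dose 2 (355 mg at t=7 h): 355·exp(−0.03648·36) = 95.468 mg/L
Dose 3 (465 mg at t=14 h): 465·exp(−0.03648·29) = 161.431 mg/L
Dose 4 (220 mg at t=21 h): 220·exp(−0.03648·22) = 98.597 mg/L
Dose 5 (255 mg at t=28 h): 255·exp(−0.03648·15) = 147.532 mg/L
Dose 6 (300 mg at t=35 h): 300·exp(−0.03648·8) = 224.064 mg/L
Dose 7 (100 mg at t=42 h): 100·exp(−0.03648·1) = 96.418 mg/L
C(43) = 72.910 + 95.468 + 161.431 + 98.597 + 147.532 + 224.064 + 96.418 = 896.418 mg/L

896.418 mg/L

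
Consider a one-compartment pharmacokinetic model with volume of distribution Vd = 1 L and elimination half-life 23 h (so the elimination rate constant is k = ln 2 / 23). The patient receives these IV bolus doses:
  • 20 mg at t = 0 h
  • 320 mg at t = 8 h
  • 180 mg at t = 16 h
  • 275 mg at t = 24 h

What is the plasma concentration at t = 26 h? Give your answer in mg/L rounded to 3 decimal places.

587.236 mg/L

k = ln 2 / 23 = 0.03014 per h
Dose 1 (20 mg at t=0 h): 20·exp(−0.03014·26) = 9.136 mg/L
Dose 2 (320 mg at t=8 h): 320·exp(−0.03014·18) = 186.021 mg/L
Dose 3 (180 mg at t=16 h): 180·exp(−0.03014·10) = 133.165 mg/L
Dose 4 (275 mg at t=24 h): 275·exp(−0.03014·2) = 258.914 mg/L
C(26) = 9.136 + 186.021 + 133.165 + 258.914 = 587.236 mg/L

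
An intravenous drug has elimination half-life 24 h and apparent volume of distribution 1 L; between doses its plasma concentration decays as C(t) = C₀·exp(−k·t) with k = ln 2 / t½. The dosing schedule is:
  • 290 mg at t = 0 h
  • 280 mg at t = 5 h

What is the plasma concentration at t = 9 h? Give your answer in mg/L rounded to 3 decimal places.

473.072 mg/L

k = ln 2 / 24 = 0.02888 per h
Dose 1 (290 mg at t=0 h): 290·exp(−0.02888·9) = 223.621 mg/L
Dose 2 (280 mg at t=5 h): 280·exp(−0.02888·4) = 249.452 mg/L
C(9) = 223.621 + 249.452 = 473.072 mg/L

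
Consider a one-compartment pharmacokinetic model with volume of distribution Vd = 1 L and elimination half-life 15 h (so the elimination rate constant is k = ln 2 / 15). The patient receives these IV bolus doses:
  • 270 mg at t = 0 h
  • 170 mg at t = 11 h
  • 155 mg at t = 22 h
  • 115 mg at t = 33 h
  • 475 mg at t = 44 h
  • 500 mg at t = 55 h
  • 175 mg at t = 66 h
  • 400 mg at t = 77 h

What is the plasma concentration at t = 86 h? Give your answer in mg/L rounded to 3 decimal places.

k = ln 2 / 15 = 0.04621 per h
Dose 1 (270 mg at t=0 h): 270·exp(−0.04621·86) = 5.075 mg/L
Dose 2 (170 mg at t=11 h): 170·exp(−0.04621·75) = 5.313 mg/L
Dose 3 (155 mg at t=22 h): 155·exp(−0.04621·64) = 8.053 mg/L
Dose 4 (115 mg at t=33 h): 115·exp(−0.04621·53) = 9.932 mg/L
Dose 5 (475 mg at t=44 h): 475·exp(−0.04621·42) = 68.204 mg/L
Dose 6 (500 mg at t=55 h): 500·exp(−0.04621·31) = 119.355 mg/L
Dose 7 (175 mg at t=66 h): 175·exp(−0.04621·20) = 69.449 mg/L
Dose 8 (400 mg at t=77 h): 400·exp(−0.04621·9) = 263.902 mg/L
C(86) = 5.075 + 5.313 + 8.053 + 9.932 + 68.204 + 119.355 + 69.449 + 263.902 = 549.282 mg/L

549.282 mg/L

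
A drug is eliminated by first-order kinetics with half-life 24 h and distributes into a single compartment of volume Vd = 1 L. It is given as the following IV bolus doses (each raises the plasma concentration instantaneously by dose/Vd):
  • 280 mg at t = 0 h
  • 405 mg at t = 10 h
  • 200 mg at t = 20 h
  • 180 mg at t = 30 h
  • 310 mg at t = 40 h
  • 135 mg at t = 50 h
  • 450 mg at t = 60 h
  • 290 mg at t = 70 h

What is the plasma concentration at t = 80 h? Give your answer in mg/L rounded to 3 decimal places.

k = ln 2 / 24 = 0.02888 per h
Dose 1 (280 mg at t=0 h): 280·exp(−0.02888·80) = 27.780 mg/L
Dose 2 (405 mg at t=10 h): 405·exp(−0.02888·70) = 53.635 mg/L
Dose 3 (200 mg at t=20 h): 200·exp(−0.02888·60) = 35.355 mg/L
Dose 4 (180 mg at t=30 h): 180·exp(−0.02888·50) = 42.474 mg/L
Dose 5 (310 mg at t=40 h): 310·exp(−0.02888·40) = 97.644 mg/L
Dose 6 (135 mg at t=50 h): 135·exp(−0.02888·30) = 56.761 mg/L
Dose 7 (450 mg at t=60 h): 450·exp(−0.02888·20) = 252.554 mg/L
Dose 8 (290 mg at t=70 h): 290·exp(−0.02888·10) = 217.255 mg/L
C(80) = 27.780 + 53.635 + 35.355 + 42.474 + 97.644 + 56.761 + 252.554 + 217.255 = 783.457 mg/L

783.457 mg/L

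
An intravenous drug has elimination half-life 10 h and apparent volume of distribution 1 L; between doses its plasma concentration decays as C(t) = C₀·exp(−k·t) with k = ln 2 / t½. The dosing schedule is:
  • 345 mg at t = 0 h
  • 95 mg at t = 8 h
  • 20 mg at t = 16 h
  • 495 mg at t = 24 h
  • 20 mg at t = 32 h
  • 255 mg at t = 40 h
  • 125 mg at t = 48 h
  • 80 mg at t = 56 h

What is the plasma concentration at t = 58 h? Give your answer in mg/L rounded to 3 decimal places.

265.814 mg/L

k = ln 2 / 10 = 0.06931 per h
Dose 1 (345 mg at t=0 h): 345·exp(−0.06931·58) = 6.192 mg/L
Dose 2 (95 mg at t=8 h): 95·exp(−0.06931·50) = 2.969 mg/L
Dose 3 (20 mg at t=16 h): 20·exp(−0.06931·42) = 1.088 mg/L
Dose 4 (495 mg at t=24 h): 495·exp(−0.06931·34) = 46.892 mg/L
Dose 5 (20 mg at t=32 h): 20·exp(−0.06931·26) = 3.299 mg/L
Dose 6 (255 mg at t=40 h): 255·exp(−0.06931·18) = 73.230 mg/L
Dose 7 (125 mg at t=48 h): 125·exp(−0.06931·10) = 62.500 mg/L
Dose 8 (80 mg at t=56 h): 80·exp(−0.06931·2) = 69.644 mg/L
C(58) = 6.192 + 2.969 + 1.088 + 46.892 + 3.299 + 73.230 + 62.500 + 69.644 = 265.814 mg/L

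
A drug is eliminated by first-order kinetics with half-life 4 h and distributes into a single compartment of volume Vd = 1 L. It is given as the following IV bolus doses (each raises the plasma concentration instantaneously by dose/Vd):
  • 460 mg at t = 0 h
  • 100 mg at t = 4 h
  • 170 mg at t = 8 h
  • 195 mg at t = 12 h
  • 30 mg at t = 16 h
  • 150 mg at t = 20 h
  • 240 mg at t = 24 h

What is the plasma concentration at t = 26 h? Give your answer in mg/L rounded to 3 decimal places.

k = ln 2 / 4 = 0.17329 per h
Dose 1 (460 mg at t=0 h): 460·exp(−0.17329·26) = 5.082 mg/L
Dose 2 (100 mg at t=4 h): 100·exp(−0.17329·22) = 2.210 mg/L
Dose 3 (170 mg at t=8 h): 170·exp(−0.17329·18) = 7.513 mg/L
Dose 4 (195 mg at t=12 h): 195·exp(−0.17329·14) = 17.236 mg/L
Dose 5 (30 mg at t=16 h): 30·exp(−0.17329·10) = 5.303 mg/L
Dose 6 (150 mg at t=20 h): 150·exp(−0.17329·6) = 53.033 mg/L
Dose 7 (240 mg at t=24 h): 240·exp(−0.17329·2) = 169.706 mg/L
C(26) = 5.082 + 2.210 + 7.513 + 17.236 + 5.303 + 53.033 + 169.706 = 260.083 mg/L

260.083 mg/L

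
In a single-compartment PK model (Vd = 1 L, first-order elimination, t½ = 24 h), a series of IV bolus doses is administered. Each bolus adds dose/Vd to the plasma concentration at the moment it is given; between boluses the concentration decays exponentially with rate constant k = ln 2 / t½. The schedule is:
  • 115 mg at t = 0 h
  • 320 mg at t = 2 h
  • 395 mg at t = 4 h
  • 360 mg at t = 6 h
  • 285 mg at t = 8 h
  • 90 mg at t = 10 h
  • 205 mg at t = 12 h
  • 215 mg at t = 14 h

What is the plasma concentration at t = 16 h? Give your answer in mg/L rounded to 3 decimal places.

1522.475 mg/L

k = ln 2 / 24 = 0.02888 per h
Dose 1 (115 mg at t=0 h): 115·exp(−0.02888·16) = 72.445 mg/L
Dose 2 (320 mg at t=2 h): 320·exp(−0.02888·14) = 213.574 mg/L
Dose 3 (395 mg at t=4 h): 395·exp(−0.02888·12) = 279.307 mg/L
Dose 4 (360 mg at t=6 h): 360·exp(−0.02888·10) = 269.695 mg/L
Dose 5 (285 mg at t=8 h): 285·exp(−0.02888·8) = 226.205 mg/L
Dose 6 (90 mg at t=10 h): 90·exp(−0.02888·6) = 75.681 mg/L
Dose 7 (205 mg at t=12 h): 205·exp(−0.02888·4) = 182.634 mg/L
Dose 8 (215 mg at t=14 h): 215·exp(−0.02888·2) = 202.933 mg/L
C(16) = 72.445 + 213.574 + 279.307 + 269.695 + 226.205 + 75.681 + 182.634 + 202.933 = 1522.475 mg/L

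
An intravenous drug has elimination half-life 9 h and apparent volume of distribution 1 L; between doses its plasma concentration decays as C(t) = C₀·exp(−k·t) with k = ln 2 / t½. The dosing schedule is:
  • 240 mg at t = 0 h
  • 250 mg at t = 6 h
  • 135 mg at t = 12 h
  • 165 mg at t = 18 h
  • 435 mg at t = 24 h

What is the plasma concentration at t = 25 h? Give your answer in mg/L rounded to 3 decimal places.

641.461 mg/L

k = ln 2 / 9 = 0.07702 per h
Dose 1 (240 mg at t=0 h): 240·exp(−0.07702·25) = 34.996 mg/L
Dose 2 (250 mg at t=6 h): 250·exp(−0.07702·19) = 57.867 mg/L
Dose 3 (135 mg at t=12 h): 135·exp(−0.07702·13) = 49.604 mg/L
Dose 4 (165 mg at t=18 h): 165·exp(−0.07702·7) = 96.239 mg/L
Dose 5 (435 mg at t=24 h): 435·exp(−0.07702·1) = 402.755 mg/L
C(25) = 34.996 + 57.867 + 49.604 + 96.239 + 402.755 = 641.461 mg/L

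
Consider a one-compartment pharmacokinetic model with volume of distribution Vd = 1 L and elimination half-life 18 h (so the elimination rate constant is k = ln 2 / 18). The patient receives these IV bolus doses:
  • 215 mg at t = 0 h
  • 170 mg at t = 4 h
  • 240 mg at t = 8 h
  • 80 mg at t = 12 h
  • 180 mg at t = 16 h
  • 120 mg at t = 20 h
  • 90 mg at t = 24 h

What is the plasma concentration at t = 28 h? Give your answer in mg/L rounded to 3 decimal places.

k = ln 2 / 18 = 0.03851 per h
Dose 1 (215 mg at t=0 h): 215·exp(−0.03851·28) = 73.142 mg/L
Dose 2 (170 mg at t=4 h): 170·exp(−0.03851·24) = 67.465 mg/L
Dose 3 (240 mg at t=8 h): 240·exp(−0.03851·20) = 111.105 mg/L
Dose 4 (80 mg at t=12 h): 80·exp(−0.03851·16) = 43.202 mg/L
Dose 5 (180 mg at t=16 h): 180·exp(−0.03851·12) = 113.393 mg/L
Dose 6 (120 mg at t=20 h): 120·exp(−0.03851·8) = 88.184 mg/L
Dose 7 (90 mg at t=24 h): 90·exp(−0.03851·4) = 77.152 mg/L
C(28) = 73.142 + 67.465 + 111.105 + 43.202 + 113.393 + 88.184 + 77.152 = 573.643 mg/L

573.643 mg/L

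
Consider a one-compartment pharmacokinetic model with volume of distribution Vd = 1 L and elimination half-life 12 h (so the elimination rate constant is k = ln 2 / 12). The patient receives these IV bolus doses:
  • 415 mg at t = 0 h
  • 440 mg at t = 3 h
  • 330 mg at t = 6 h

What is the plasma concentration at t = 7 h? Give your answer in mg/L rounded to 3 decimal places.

937.686 mg/L

k = ln 2 / 12 = 0.05776 per h
Dose 1 (415 mg at t=0 h): 415·exp(−0.05776·7) = 276.979 mg/L
Dose 2 (440 mg at t=3 h): 440·exp(−0.05776·4) = 349.228 mg/L
Dose 3 (330 mg at t=6 h): 330·exp(−0.05776·1) = 311.479 mg/L
C(7) = 276.979 + 349.228 + 311.479 = 937.686 mg/L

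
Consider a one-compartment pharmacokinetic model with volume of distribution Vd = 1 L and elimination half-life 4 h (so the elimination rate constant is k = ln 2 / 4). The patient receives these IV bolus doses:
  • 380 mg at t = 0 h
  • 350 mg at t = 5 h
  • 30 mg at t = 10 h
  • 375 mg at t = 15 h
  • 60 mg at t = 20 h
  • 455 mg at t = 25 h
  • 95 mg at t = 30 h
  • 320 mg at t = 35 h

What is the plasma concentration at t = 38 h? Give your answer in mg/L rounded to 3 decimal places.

273.378 mg/L

k = ln 2 / 4 = 0.17329 per h
Dose 1 (380 mg at t=0 h): 380·exp(−0.17329·38) = 0.525 mg/L
Dose 2 (350 mg at t=5 h): 350·exp(−0.17329·33) = 1.150 mg/L
Dose 3 (30 mg at t=10 h): 30·exp(−0.17329·28) = 0.234 mg/L
Dose 4 (375 mg at t=15 h): 375·exp(−0.17329·23) = 6.968 mg/L
Dose 5 (60 mg at t=20 h): 60·exp(−0.17329·18) = 2.652 mg/L
Dose 6 (455 mg at t=25 h): 455·exp(−0.17329·13) = 47.826 mg/L
Dose 7 (95 mg at t=30 h): 95·exp(−0.17329·8) = 23.750 mg/L
Dose 8 (320 mg at t=35 h): 320·exp(−0.17329·3) = 190.273 mg/L
C(38) = 0.525 + 1.150 + 0.234 + 6.968 + 2.652 + 47.826 + 23.750 + 190.273 = 273.378 mg/L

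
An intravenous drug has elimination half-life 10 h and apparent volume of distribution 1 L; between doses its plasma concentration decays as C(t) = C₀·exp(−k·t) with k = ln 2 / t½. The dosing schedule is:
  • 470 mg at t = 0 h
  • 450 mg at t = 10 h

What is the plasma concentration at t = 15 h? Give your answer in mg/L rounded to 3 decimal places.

484.368 mg/L

k = ln 2 / 10 = 0.06931 per h
Dose 1 (470 mg at t=0 h): 470·exp(−0.06931·15) = 166.170 mg/L
Dose 2 (450 mg at t=10 h): 450·exp(−0.06931·5) = 318.198 mg/L
C(15) = 166.170 + 318.198 = 484.368 mg/L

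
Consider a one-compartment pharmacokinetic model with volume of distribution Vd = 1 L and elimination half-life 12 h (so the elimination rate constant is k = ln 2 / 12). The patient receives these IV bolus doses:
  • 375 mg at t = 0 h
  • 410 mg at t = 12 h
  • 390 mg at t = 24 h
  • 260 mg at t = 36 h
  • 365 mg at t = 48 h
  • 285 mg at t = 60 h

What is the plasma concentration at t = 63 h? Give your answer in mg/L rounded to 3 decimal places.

520.173 mg/L

k = ln 2 / 12 = 0.05776 per h
Dose 1 (375 mg at t=0 h): 375·exp(−0.05776·63) = 9.854 mg/L
Dose 2 (410 mg at t=12 h): 410·exp(−0.05776·51) = 21.548 mg/L
Dose 3 (390 mg at t=24 h): 390·exp(−0.05776·39) = 40.994 mg/L
Dose 4 (260 mg at t=36 h): 260·exp(−0.05776·27) = 54.658 mg/L
Dose 5 (365 mg at t=48 h): 365·exp(−0.05776·15) = 153.464 mg/L
Dose 6 (285 mg at t=60 h): 285·exp(−0.05776·3) = 239.655 mg/L
C(63) = 9.854 + 21.548 + 40.994 + 54.658 + 153.464 + 239.655 = 520.173 mg/L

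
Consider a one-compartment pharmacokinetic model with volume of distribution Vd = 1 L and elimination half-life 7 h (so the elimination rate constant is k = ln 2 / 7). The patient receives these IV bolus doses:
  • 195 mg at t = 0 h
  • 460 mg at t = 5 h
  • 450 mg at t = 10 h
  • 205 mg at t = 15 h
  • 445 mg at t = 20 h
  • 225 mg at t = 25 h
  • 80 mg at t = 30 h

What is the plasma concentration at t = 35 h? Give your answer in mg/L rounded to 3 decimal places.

328.934 mg/L

k = ln 2 / 7 = 0.09902 per h
Dose 1 (195 mg at t=0 h): 195·exp(−0.09902·35) = 6.094 mg/L
Dose 2 (460 mg at t=5 h): 460·exp(−0.09902·30) = 23.585 mg/L
Dose 3 (450 mg at t=10 h): 450·exp(−0.09902·25) = 37.853 mg/L
Dose 4 (205 mg at t=15 h): 205·exp(−0.09902·20) = 28.292 mg/L
Dose 5 (445 mg at t=20 h): 445·exp(−0.09902·15) = 100.762 mg/L
Dose 6 (225 mg at t=25 h): 225·exp(−0.09902·10) = 83.587 mg/L
Dose 7 (80 mg at t=30 h): 80·exp(−0.09902·5) = 48.761 mg/L
C(35) = 6.094 + 23.585 + 37.853 + 28.292 + 100.762 + 83.587 + 48.761 = 328.934 mg/L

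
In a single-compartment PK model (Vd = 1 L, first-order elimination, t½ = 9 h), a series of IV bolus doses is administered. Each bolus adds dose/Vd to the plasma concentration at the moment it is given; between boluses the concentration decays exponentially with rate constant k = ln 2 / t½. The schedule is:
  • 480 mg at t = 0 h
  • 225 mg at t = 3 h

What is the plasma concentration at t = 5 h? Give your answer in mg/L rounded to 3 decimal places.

519.469 mg/L

k = ln 2 / 9 = 0.07702 per h
Dose 1 (480 mg at t=0 h): 480·exp(−0.07702·5) = 326.590 mg/L
Dose 2 (225 mg at t=3 h): 225·exp(−0.07702·2) = 192.880 mg/L
C(5) = 326.590 + 192.880 = 519.469 mg/L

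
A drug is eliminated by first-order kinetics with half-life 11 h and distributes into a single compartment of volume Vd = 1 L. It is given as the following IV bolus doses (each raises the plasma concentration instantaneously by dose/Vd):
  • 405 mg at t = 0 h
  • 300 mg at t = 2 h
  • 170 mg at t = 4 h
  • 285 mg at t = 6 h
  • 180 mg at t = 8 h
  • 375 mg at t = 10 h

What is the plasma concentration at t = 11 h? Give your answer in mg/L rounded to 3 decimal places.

k = ln 2 / 11 = 0.06301 per h
Dose 1 (405 mg at t=0 h): 405·exp(−0.06301·11) = 202.500 mg/L
Dose 2 (300 mg at t=2 h): 300·exp(−0.06301·9) = 170.147 mg/L
Dose 3 (170 mg at t=4 h): 170·exp(−0.06301·7) = 109.367 mg/L
Dose 4 (285 mg at t=6 h): 285·exp(−0.06301·5) = 207.976 mg/L
Dose 5 (180 mg at t=8 h): 180·exp(−0.06301·3) = 148.996 mg/L
Dose 6 (375 mg at t=10 h): 375·exp(−0.06301·1) = 352.099 mg/L
C(11) = 202.500 + 170.147 + 109.367 + 207.976 + 148.996 + 352.099 = 1191.084 mg/L

1191.084 mg/L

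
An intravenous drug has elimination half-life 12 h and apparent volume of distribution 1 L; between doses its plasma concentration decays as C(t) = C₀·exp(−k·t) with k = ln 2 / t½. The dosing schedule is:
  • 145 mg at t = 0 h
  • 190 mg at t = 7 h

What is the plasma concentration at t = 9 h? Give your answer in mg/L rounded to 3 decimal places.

255.488 mg/L

k = ln 2 / 12 = 0.05776 per h
Dose 1 (145 mg at t=0 h): 145·exp(−0.05776·9) = 86.218 mg/L
Dose 2 (190 mg at t=7 h): 190·exp(−0.05776·2) = 169.271 mg/L
C(9) = 86.218 + 169.271 = 255.488 mg/L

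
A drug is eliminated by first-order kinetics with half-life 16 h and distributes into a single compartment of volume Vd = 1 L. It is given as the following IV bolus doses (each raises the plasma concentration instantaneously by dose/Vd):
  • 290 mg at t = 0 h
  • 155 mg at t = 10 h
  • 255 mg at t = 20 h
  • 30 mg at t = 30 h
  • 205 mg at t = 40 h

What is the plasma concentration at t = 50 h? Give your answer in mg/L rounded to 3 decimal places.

k = ln 2 / 16 = 0.04332 per h
Dose 1 (290 mg at t=0 h): 290·exp(−0.04332·50) = 33.241 mg/L
Dose 2 (155 mg at t=10 h): 155·exp(−0.04332·40) = 27.400 mg/L
Dose 3 (255 mg at t=20 h): 255·exp(−0.04332·30) = 69.520 mg/L
Dose 4 (30 mg at t=30 h): 30·exp(−0.04332·20) = 12.613 mg/L
Dose 5 (205 mg at t=40 h): 205·exp(−0.04332·10) = 132.926 mg/L
C(50) = 33.241 + 27.400 + 69.520 + 12.613 + 132.926 = 275.701 mg/L

275.701 mg/L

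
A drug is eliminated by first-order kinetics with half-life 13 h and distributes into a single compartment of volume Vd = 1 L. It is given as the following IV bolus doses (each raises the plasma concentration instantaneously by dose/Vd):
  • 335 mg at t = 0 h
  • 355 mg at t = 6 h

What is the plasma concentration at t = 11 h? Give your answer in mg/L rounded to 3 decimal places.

k = ln 2 / 13 = 0.05332 per h
Dose 1 (335 mg at t=0 h): 335·exp(−0.05332·11) = 186.349 mg/L
Dose 2 (355 mg at t=6 h): 355·exp(−0.05332·5) = 271.924 mg/L
C(11) = 186.349 + 271.924 = 458.273 mg/L

458.273 mg/L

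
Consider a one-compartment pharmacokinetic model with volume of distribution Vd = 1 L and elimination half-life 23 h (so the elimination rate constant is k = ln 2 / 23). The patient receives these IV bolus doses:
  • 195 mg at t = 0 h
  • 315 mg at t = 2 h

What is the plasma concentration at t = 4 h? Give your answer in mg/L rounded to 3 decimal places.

k = ln 2 / 23 = 0.03014 per h
Dose 1 (195 mg at t=0 h): 195·exp(−0.03014·4) = 172.855 mg/L
Dose 2 (315 mg at t=2 h): 315·exp(−0.03014·2) = 296.575 mg/L
C(4) = 172.855 + 296.575 = 469.430 mg/L

469.430 mg/L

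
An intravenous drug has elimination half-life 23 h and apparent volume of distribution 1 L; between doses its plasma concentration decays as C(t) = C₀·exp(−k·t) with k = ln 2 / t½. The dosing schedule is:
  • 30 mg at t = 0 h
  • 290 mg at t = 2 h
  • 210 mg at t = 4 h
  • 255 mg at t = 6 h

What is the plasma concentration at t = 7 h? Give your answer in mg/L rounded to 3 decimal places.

713.005 mg/L

k = ln 2 / 23 = 0.03014 per h
Dose 1 (30 mg at t=0 h): 30·exp(−0.03014·7) = 24.294 mg/L
Dose 2 (290 mg at t=2 h): 290·exp(−0.03014·5) = 249.435 mg/L
Dose 3 (210 mg at t=4 h): 210·exp(−0.03014·3) = 191.847 mg/L
Dose 4 (255 mg at t=6 h): 255·exp(−0.03014·1) = 247.430 mg/L
C(7) = 24.294 + 249.435 + 191.847 + 247.430 = 713.005 mg/L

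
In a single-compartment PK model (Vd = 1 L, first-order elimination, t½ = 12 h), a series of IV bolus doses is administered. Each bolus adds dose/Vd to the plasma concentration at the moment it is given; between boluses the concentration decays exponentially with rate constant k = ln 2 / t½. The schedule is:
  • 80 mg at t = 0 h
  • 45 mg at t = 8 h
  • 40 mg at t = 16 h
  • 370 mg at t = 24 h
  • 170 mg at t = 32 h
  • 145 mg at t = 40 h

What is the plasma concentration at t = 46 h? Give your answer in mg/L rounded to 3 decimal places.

k = ln 2 / 12 = 0.05776 per h
Dose 1 (80 mg at t=0 h): 80·exp(−0.05776·46) = 5.612 mg/L
Dose 2 (45 mg at t=8 h): 45·exp(−0.05776·38) = 5.011 mg/L
Dose 3 (40 mg at t=16 h): 40·exp(−0.05776·30) = 7.071 mg/L
Dose 4 (370 mg at t=24 h): 370·exp(−0.05776·22) = 103.828 mg/L
Dose 5 (170 mg at t=32 h): 170·exp(−0.05776·14) = 75.726 mg/L
Dose 6 (145 mg at t=40 h): 145·exp(−0.05776·6) = 102.530 mg/L
C(46) = 5.612 + 5.011 + 7.071 + 103.828 + 75.726 + 102.530 = 299.779 mg/L

299.779 mg/L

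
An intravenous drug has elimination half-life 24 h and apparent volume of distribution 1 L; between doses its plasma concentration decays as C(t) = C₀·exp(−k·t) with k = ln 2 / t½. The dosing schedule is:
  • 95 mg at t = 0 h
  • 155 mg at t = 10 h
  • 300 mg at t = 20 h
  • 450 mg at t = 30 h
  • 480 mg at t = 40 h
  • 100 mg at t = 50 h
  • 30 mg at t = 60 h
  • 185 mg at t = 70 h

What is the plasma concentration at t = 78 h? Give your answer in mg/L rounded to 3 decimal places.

569.818 mg/L

k = ln 2 / 24 = 0.02888 per h
Dose 1 (95 mg at t=0 h): 95·exp(−0.02888·78) = 9.986 mg/L
Dose 2 (155 mg at t=10 h): 155·exp(−0.02888·68) = 21.748 mg/L
Dose 3 (300 mg at t=20 h): 300·exp(−0.02888·58) = 56.187 mg/L
Dose 4 (450 mg at t=30 h): 450·exp(−0.02888·48) = 112.500 mg/L
Dose 5 (480 mg at t=40 h): 480·exp(−0.02888·38) = 160.181 mg/L
Dose 6 (100 mg at t=50 h): 100·exp(−0.02888·28) = 44.545 mg/L
Dose 7 (30 mg at t=60 h): 30·exp(−0.02888·18) = 17.838 mg/L
Dose 8 (185 mg at t=70 h): 185·exp(−0.02888·8) = 146.835 mg/L
C(78) = 9.986 + 21.748 + 56.187 + 112.500 + 160.181 + 44.545 + 17.838 + 146.835 = 569.818 mg/L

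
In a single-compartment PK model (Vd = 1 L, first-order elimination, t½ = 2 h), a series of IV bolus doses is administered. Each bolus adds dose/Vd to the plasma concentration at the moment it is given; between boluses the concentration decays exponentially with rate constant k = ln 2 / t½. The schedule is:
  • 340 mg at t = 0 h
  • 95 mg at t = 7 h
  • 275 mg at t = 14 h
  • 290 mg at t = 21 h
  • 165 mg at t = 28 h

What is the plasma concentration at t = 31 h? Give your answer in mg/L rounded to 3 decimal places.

k = ln 2 / 2 = 0.34657 per h
Dose 1 (340 mg at t=0 h): 340·exp(−0.34657·31) = 0.007 mg/L
Dose 2 (95 mg at t=7 h): 95·exp(−0.34657·24) = 0.023 mg/L
Dose 3 (275 mg at t=14 h): 275·exp(−0.34657·17) = 0.760 mg/L
Dose 4 (290 mg at t=21 h): 290·exp(−0.34657·10) = 9.062 mg/L
Dose 5 (165 mg at t=28 h): 165·exp(−0.34657·3) = 58.336 mg/L
C(31) = 0.007 + 0.023 + 0.760 + 9.062 + 58.336 = 68.189 mg/L

68.189 mg/L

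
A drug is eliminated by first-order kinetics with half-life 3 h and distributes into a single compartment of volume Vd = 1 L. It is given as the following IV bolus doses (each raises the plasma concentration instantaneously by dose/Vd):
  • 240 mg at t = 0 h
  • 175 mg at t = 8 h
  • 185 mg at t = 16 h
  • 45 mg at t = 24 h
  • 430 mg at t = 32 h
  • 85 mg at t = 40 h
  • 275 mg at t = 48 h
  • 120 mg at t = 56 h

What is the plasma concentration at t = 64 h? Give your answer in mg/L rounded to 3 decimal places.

k = ln 2 / 3 = 0.23105 per h
Dose 1 (240 mg at t=0 h): 240·exp(−0.23105·64) = 0.000 mg/L
Dose 2 (175 mg at t=8 h): 175·exp(−0.23105·56) = 0.000 mg/L
Dose 3 (185 mg at t=16 h): 185·exp(−0.23105·48) = 0.003 mg/L
Dose 4 (45 mg at t=24 h): 45·exp(−0.23105·40) = 0.004 mg/L
Dose 5 (430 mg at t=32 h): 430·exp(−0.23105·32) = 0.265 mg/L
Dose 6 (85 mg at t=40 h): 85·exp(−0.23105·24) = 0.332 mg/L
Dose 7 (275 mg at t=48 h): 275·exp(−0.23105·16) = 6.821 mg/L
Dose 8 (120 mg at t=56 h): 120·exp(−0.23105·8) = 18.899 mg/L
C(64) = 0.000 + 0.000 + 0.003 + 0.004 + 0.265 + 0.332 + 6.821 + 18.899 = 26.324 mg/L

26.324 mg/L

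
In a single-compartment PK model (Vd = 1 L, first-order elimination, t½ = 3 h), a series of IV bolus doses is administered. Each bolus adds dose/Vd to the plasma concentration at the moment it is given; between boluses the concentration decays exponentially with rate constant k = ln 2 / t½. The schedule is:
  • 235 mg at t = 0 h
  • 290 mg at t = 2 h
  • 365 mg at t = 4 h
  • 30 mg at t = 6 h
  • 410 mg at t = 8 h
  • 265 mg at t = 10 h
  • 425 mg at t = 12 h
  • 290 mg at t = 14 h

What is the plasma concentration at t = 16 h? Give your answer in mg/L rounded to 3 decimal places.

k = ln 2 / 3 = 0.23105 per h
Dose 1 (235 mg at t=0 h): 235·exp(−0.23105·16) = 5.829 mg/L
Dose 2 (290 mg at t=2 h): 290·exp(−0.23105·14) = 11.418 mg/L
Dose 3 (365 mg at t=4 h): 365·exp(−0.23105·12) = 22.812 mg/L
Dose 4 (30 mg at t=6 h): 30·exp(−0.23105·10) = 2.976 mg/L
Dose 5 (410 mg at t=8 h): 410·exp(−0.23105·8) = 64.571 mg/L
Dose 6 (265 mg at t=10 h): 265·exp(−0.23105·6) = 66.250 mg/L
Dose 7 (425 mg at t=12 h): 425·exp(−0.23105·4) = 168.661 mg/L
Dose 8 (290 mg at t=14 h): 290·exp(−0.23105·2) = 182.689 mg/L
C(16) = 5.829 + 11.418 + 22.812 + 2.976 + 64.571 + 66.250 + 168.661 + 182.689 = 525.207 mg/L

525.207 mg/L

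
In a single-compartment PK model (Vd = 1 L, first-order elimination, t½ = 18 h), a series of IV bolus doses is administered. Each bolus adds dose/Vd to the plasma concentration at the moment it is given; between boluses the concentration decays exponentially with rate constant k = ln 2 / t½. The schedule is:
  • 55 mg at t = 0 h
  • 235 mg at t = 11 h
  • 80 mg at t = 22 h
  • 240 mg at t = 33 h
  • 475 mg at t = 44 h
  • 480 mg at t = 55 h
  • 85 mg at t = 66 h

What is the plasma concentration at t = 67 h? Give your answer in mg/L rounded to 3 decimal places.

690.385 mg/L

k = ln 2 / 18 = 0.03851 per h
Dose 1 (55 mg at t=0 h): 55·exp(−0.03851·67) = 4.167 mg/L
Dose 2 (235 mg at t=11 h): 235·exp(−0.03851·56) = 27.198 mg/L
Dose 3 (80 mg at t=22 h): 80·exp(−0.03851·45) = 14.142 mg/L
Dose 4 (240 mg at t=33 h): 240·exp(−0.03851·34) = 64.804 mg/L
Dose 5 (475 mg at t=44 h): 475·exp(−0.03851·23) = 195.904 mg/L
Dose 6 (480 mg at t=55 h): 480·exp(−0.03851·12) = 302.381 mg/L
Dose 7 (85 mg at t=66 h): 85·exp(−0.03851·1) = 81.789 mg/L
C(67) = 4.167 + 27.198 + 14.142 + 64.804 + 195.904 + 302.381 + 81.789 = 690.385 mg/L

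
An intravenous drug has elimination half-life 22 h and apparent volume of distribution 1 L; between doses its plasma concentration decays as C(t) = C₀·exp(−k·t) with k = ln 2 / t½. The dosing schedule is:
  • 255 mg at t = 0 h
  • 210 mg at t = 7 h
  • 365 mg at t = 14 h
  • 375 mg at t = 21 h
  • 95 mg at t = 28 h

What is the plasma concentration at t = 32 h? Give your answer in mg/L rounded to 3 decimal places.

744.500 mg/L

k = ln 2 / 22 = 0.03151 per h
Dose 1 (255 mg at t=0 h): 255·exp(−0.03151·32) = 93.042 mg/L
Dose 2 (210 mg at t=7 h): 210·exp(−0.03151·25) = 95.530 mg/L
Dose 3 (365 mg at t=14 h): 365·exp(−0.03151·18) = 207.012 mg/L
Dose 4 (375 mg at t=21 h): 375·exp(−0.03151·11) = 265.165 mg/L
Dose 5 (95 mg at t=28 h): 95·exp(−0.03151·4) = 83.751 mg/L
C(32) = 93.042 + 95.530 + 207.012 + 265.165 + 83.751 = 744.500 mg/L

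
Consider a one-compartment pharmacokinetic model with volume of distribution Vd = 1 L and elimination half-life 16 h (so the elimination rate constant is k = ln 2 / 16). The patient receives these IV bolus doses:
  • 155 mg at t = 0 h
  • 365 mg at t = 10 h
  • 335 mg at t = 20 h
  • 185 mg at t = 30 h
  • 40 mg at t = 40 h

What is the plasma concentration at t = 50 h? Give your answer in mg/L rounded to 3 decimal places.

277.340 mg/L

k = ln 2 / 16 = 0.04332 per h
Dose 1 (155 mg at t=0 h): 155·exp(−0.04332·50) = 17.767 mg/L
Dose 2 (365 mg at t=10 h): 365·exp(−0.04332·40) = 64.523 mg/L
Dose 3 (335 mg at t=20 h): 335·exp(−0.04332·30) = 91.330 mg/L
Dose 4 (185 mg at t=30 h): 185·exp(−0.04332·20) = 77.783 mg/L
Dose 5 (40 mg at t=40 h): 40·exp(−0.04332·10) = 25.937 mg/L
C(50) = 17.767 + 64.523 + 91.330 + 77.783 + 25.937 = 277.340 mg/L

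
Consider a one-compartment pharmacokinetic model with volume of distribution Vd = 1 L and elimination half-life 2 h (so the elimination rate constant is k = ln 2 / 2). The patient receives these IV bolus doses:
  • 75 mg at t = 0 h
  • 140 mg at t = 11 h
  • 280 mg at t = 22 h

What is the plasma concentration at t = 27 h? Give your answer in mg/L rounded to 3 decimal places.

50.051 mg/L

k = ln 2 / 2 = 0.34657 per h
Dose 1 (75 mg at t=0 h): 75·exp(−0.34657·27) = 0.006 mg/L
Dose 2 (140 mg at t=11 h): 140·exp(−0.34657·16) = 0.547 mg/L
Dose 3 (280 mg at t=22 h): 280·exp(−0.34657·5) = 49.497 mg/L
C(27) = 0.006 + 0.547 + 49.497 = 50.051 mg/L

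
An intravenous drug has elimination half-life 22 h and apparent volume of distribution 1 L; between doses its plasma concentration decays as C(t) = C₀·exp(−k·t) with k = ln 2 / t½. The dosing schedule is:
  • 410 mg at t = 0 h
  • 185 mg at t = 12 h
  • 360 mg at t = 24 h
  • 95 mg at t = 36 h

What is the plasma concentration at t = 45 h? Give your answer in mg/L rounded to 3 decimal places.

k = ln 2 / 22 = 0.03151 per h
Dose 1 (410 mg at t=0 h): 410·exp(−0.03151·45) = 99.321 mg/L
Dose 2 (185 mg at t=12 h): 185·exp(−0.03151·33) = 65.407 mg/L
Dose 3 (360 mg at t=24 h): 360·exp(−0.03151·21) = 185.761 mg/L
Dose 4 (95 mg at t=36 h): 95·exp(−0.03151·9) = 71.544 mg/L
C(45) = 99.321 + 65.407 + 185.761 + 71.544 = 422.034 mg/L

422.034 mg/L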